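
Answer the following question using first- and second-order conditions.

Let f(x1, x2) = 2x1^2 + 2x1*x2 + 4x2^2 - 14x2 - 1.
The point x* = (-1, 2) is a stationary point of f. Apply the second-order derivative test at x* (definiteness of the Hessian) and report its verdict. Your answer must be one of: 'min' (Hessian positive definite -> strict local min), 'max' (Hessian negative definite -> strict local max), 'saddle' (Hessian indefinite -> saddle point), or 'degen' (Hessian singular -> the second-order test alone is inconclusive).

Compute the Hessian H = grad^2 f:
  H = [[4, 2], [2, 8]]
Verify stationarity: grad f(x*) = H x* + g = (0, 0).
Eigenvalues of H: 3.1716, 8.8284.
Both eigenvalues > 0, so H is positive definite -> x* is a strict local min.

min


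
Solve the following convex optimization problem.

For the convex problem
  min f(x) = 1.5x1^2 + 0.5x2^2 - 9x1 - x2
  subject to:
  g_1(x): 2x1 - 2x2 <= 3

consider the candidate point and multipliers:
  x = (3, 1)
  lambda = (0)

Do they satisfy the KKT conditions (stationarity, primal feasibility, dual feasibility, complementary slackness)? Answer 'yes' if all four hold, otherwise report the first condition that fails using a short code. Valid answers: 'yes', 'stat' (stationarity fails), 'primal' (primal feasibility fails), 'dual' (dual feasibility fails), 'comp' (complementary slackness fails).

Gradient of f: grad f(x) = Q x + c = (0, 0)
Constraint values g_i(x) = a_i^T x - b_i:
  g_1((3, 1)) = 1
Stationarity residual: grad f(x) + sum_i lambda_i a_i = (0, 0)
  -> stationarity OK
Primal feasibility (all g_i <= 0): FAILS
Dual feasibility (all lambda_i >= 0): OK
Complementary slackness (lambda_i * g_i(x) = 0 for all i): OK

Verdict: the first failing condition is primal_feasibility -> primal.

primal


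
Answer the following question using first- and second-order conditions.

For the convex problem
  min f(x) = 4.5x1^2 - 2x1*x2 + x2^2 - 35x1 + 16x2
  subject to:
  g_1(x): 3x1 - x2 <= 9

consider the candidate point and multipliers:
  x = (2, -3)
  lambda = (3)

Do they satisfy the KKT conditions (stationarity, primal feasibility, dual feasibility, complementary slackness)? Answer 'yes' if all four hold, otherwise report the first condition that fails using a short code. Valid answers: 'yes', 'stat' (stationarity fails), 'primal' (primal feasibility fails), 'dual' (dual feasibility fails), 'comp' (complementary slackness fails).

Gradient of f: grad f(x) = Q x + c = (-11, 6)
Constraint values g_i(x) = a_i^T x - b_i:
  g_1((2, -3)) = 0
Stationarity residual: grad f(x) + sum_i lambda_i a_i = (-2, 3)
  -> stationarity FAILS
Primal feasibility (all g_i <= 0): OK
Dual feasibility (all lambda_i >= 0): OK
Complementary slackness (lambda_i * g_i(x) = 0 for all i): OK

Verdict: the first failing condition is stationarity -> stat.

stat


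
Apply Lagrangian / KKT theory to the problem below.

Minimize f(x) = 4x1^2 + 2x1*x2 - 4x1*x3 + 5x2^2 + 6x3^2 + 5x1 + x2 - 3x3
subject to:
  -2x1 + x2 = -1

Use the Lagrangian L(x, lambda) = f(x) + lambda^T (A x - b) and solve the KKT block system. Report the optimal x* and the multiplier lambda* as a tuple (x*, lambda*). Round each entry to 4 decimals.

Form the Lagrangian:
  L(x, lambda) = (1/2) x^T Q x + c^T x + lambda^T (A x - b)
Stationarity (grad_x L = 0): Q x + c + A^T lambda = 0.
Primal feasibility: A x = b.

This gives the KKT block system:
  [ Q   A^T ] [ x     ]   [-c ]
  [ A    0  ] [ lambda ] = [ b ]

Solving the linear system:
  x*      = (0.2927, -0.4146, 0.3476)
  lambda* = (2.561)
  f(x*)   = 1.2835

x* = (0.2927, -0.4146, 0.3476), lambda* = (2.561)


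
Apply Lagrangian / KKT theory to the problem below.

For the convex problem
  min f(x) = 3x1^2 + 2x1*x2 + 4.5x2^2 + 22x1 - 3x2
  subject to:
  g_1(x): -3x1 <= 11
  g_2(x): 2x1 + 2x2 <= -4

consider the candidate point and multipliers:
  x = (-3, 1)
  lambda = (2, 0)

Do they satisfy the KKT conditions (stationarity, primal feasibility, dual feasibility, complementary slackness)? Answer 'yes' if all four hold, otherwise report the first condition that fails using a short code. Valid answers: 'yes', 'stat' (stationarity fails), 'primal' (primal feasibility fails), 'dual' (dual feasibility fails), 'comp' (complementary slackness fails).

Gradient of f: grad f(x) = Q x + c = (6, 0)
Constraint values g_i(x) = a_i^T x - b_i:
  g_1((-3, 1)) = -2
  g_2((-3, 1)) = 0
Stationarity residual: grad f(x) + sum_i lambda_i a_i = (0, 0)
  -> stationarity OK
Primal feasibility (all g_i <= 0): OK
Dual feasibility (all lambda_i >= 0): OK
Complementary slackness (lambda_i * g_i(x) = 0 for all i): FAILS

Verdict: the first failing condition is complementary_slackness -> comp.

comp


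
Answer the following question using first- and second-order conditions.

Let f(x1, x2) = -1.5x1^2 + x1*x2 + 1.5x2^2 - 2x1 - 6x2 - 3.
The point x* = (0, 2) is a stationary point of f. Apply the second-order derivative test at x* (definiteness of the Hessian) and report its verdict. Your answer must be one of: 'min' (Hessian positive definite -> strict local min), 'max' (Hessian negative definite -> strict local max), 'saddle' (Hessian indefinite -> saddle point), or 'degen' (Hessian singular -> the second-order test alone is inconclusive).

Compute the Hessian H = grad^2 f:
  H = [[-3, 1], [1, 3]]
Verify stationarity: grad f(x*) = H x* + g = (0, 0).
Eigenvalues of H: -3.1623, 3.1623.
Eigenvalues have mixed signs, so H is indefinite -> x* is a saddle point.

saddle


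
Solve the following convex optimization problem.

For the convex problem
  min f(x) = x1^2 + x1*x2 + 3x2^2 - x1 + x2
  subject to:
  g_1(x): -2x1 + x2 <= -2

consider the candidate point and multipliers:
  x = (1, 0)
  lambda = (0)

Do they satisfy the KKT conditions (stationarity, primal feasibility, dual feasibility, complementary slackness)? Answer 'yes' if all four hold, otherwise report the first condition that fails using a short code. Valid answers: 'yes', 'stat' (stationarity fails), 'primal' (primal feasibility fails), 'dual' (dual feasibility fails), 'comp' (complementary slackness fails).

Gradient of f: grad f(x) = Q x + c = (1, 2)
Constraint values g_i(x) = a_i^T x - b_i:
  g_1((1, 0)) = 0
Stationarity residual: grad f(x) + sum_i lambda_i a_i = (1, 2)
  -> stationarity FAILS
Primal feasibility (all g_i <= 0): OK
Dual feasibility (all lambda_i >= 0): OK
Complementary slackness (lambda_i * g_i(x) = 0 for all i): OK

Verdict: the first failing condition is stationarity -> stat.

stat


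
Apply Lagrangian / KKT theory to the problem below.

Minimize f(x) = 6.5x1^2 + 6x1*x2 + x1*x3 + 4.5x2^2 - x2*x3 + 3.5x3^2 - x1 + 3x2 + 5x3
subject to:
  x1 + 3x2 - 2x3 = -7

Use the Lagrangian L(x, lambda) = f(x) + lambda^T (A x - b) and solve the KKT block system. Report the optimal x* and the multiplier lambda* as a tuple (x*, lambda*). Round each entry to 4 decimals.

Form the Lagrangian:
  L(x, lambda) = (1/2) x^T Q x + c^T x + lambda^T (A x - b)
Stationarity (grad_x L = 0): Q x + c + A^T lambda = 0.
Primal feasibility: A x = b.

This gives the KKT block system:
  [ Q   A^T ] [ x     ]   [-c ]
  [ A    0  ] [ lambda ] = [ b ]

Solving the linear system:
  x*      = (0.8351, -2.4818, 0.1948)
  lambda* = (4.8403)
  f(x*)   = 13.2877

x* = (0.8351, -2.4818, 0.1948), lambda* = (4.8403)


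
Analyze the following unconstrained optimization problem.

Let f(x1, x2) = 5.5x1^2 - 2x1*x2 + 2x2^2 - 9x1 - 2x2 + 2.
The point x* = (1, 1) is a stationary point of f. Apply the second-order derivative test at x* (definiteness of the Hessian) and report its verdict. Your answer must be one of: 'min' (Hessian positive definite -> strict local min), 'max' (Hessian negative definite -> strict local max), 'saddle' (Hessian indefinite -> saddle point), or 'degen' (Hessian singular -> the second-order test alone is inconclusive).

Compute the Hessian H = grad^2 f:
  H = [[11, -2], [-2, 4]]
Verify stationarity: grad f(x*) = H x* + g = (0, 0).
Eigenvalues of H: 3.4689, 11.5311.
Both eigenvalues > 0, so H is positive definite -> x* is a strict local min.

min


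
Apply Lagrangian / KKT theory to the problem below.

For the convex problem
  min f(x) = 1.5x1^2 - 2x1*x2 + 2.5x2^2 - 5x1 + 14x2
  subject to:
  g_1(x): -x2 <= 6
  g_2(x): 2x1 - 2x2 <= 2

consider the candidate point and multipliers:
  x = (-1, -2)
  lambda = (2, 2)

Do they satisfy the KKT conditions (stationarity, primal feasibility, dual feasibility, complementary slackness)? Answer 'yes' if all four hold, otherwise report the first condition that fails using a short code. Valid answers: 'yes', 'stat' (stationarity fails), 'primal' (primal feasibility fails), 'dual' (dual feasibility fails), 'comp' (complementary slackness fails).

Gradient of f: grad f(x) = Q x + c = (-4, 6)
Constraint values g_i(x) = a_i^T x - b_i:
  g_1((-1, -2)) = -4
  g_2((-1, -2)) = 0
Stationarity residual: grad f(x) + sum_i lambda_i a_i = (0, 0)
  -> stationarity OK
Primal feasibility (all g_i <= 0): OK
Dual feasibility (all lambda_i >= 0): OK
Complementary slackness (lambda_i * g_i(x) = 0 for all i): FAILS

Verdict: the first failing condition is complementary_slackness -> comp.

comp


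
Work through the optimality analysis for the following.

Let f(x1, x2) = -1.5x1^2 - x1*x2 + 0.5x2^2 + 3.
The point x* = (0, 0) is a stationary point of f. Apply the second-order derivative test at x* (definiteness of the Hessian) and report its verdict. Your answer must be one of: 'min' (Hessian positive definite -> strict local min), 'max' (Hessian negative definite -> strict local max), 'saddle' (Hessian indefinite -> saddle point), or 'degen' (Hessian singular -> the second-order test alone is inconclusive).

Compute the Hessian H = grad^2 f:
  H = [[-3, -1], [-1, 1]]
Verify stationarity: grad f(x*) = H x* + g = (0, 0).
Eigenvalues of H: -3.2361, 1.2361.
Eigenvalues have mixed signs, so H is indefinite -> x* is a saddle point.

saddle


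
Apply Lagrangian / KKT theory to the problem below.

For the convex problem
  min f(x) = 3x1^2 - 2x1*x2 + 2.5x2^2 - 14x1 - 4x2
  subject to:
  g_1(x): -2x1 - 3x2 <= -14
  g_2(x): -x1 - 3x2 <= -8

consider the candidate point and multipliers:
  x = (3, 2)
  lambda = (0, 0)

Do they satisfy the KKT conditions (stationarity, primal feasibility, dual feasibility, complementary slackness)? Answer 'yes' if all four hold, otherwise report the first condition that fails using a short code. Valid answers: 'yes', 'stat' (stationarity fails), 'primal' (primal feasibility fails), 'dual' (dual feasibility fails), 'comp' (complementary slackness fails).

Gradient of f: grad f(x) = Q x + c = (0, 0)
Constraint values g_i(x) = a_i^T x - b_i:
  g_1((3, 2)) = 2
  g_2((3, 2)) = -1
Stationarity residual: grad f(x) + sum_i lambda_i a_i = (0, 0)
  -> stationarity OK
Primal feasibility (all g_i <= 0): FAILS
Dual feasibility (all lambda_i >= 0): OK
Complementary slackness (lambda_i * g_i(x) = 0 for all i): OK

Verdict: the first failing condition is primal_feasibility -> primal.

primal


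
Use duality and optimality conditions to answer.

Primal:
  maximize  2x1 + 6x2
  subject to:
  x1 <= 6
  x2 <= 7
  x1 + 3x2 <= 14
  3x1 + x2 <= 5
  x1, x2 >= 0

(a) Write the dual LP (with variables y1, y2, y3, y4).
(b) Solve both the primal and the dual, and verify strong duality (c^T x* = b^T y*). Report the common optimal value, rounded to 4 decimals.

The standard primal-dual pair for 'max c^T x s.t. A x <= b, x >= 0' is:
  Dual:  min b^T y  s.t.  A^T y >= c,  y >= 0.

So the dual LP is:
  minimize  6y1 + 7y2 + 14y3 + 5y4
  subject to:
    y1 + y3 + 3y4 >= 2
    y2 + 3y3 + y4 >= 6
    y1, y2, y3, y4 >= 0

Solving the primal: x* = (0.125, 4.625).
  primal value c^T x* = 28.
Solving the dual: y* = (0, 0, 2, 0).
  dual value b^T y* = 28.
Strong duality: c^T x* = b^T y*. Confirmed.

28


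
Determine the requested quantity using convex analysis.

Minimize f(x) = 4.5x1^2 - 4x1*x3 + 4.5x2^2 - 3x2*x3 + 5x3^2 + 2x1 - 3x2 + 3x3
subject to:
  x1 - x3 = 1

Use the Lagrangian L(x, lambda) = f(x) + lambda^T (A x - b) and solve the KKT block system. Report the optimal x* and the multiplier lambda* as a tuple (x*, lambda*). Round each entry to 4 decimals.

Form the Lagrangian:
  L(x, lambda) = (1/2) x^T Q x + c^T x + lambda^T (A x - b)
Stationarity (grad_x L = 0): Q x + c + A^T lambda = 0.
Primal feasibility: A x = b.

This gives the KKT block system:
  [ Q   A^T ] [ x     ]   [-c ]
  [ A    0  ] [ lambda ] = [ b ]

Solving the linear system:
  x*      = (0.1, 0.0333, -0.9)
  lambda* = (-6.5)
  f(x*)   = 1.95

x* = (0.1, 0.0333, -0.9), lambda* = (-6.5)


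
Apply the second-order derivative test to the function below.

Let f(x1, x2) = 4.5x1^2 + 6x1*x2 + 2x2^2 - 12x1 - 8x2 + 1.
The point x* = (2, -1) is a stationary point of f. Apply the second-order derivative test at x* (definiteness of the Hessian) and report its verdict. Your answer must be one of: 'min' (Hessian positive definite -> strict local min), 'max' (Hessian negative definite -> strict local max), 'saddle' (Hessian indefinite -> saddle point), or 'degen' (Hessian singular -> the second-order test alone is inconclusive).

Compute the Hessian H = grad^2 f:
  H = [[9, 6], [6, 4]]
Verify stationarity: grad f(x*) = H x* + g = (0, 0).
Eigenvalues of H: 0, 13.
H has a zero eigenvalue (singular; positive semidefinite but not definite), so H is neither positive definite, negative definite, nor indefinite. The second-order test alone is inconclusive -> degen.
(Indeed, f is constant along the null direction of H through x*, so x* is not a strict local extremum.)

degen


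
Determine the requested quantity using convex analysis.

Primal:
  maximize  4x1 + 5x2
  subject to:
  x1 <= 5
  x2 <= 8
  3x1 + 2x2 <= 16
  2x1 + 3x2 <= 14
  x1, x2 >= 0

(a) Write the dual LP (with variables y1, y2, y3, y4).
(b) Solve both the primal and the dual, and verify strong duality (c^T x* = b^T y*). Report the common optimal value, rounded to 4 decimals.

The standard primal-dual pair for 'max c^T x s.t. A x <= b, x >= 0' is:
  Dual:  min b^T y  s.t.  A^T y >= c,  y >= 0.

So the dual LP is:
  minimize  5y1 + 8y2 + 16y3 + 14y4
  subject to:
    y1 + 3y3 + 2y4 >= 4
    y2 + 2y3 + 3y4 >= 5
    y1, y2, y3, y4 >= 0

Solving the primal: x* = (4, 2).
  primal value c^T x* = 26.
Solving the dual: y* = (0, 0, 0.4, 1.4).
  dual value b^T y* = 26.
Strong duality: c^T x* = b^T y*. Confirmed.

26


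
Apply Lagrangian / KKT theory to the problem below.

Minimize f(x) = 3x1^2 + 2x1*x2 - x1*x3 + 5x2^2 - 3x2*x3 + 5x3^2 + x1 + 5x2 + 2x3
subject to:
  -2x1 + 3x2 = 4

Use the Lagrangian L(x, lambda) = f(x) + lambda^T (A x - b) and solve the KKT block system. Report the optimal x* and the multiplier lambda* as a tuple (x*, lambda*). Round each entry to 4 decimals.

Form the Lagrangian:
  L(x, lambda) = (1/2) x^T Q x + c^T x + lambda^T (A x - b)
Stationarity (grad_x L = 0): Q x + c + A^T lambda = 0.
Primal feasibility: A x = b.

This gives the KKT block system:
  [ Q   A^T ] [ x     ]   [-c ]
  [ A    0  ] [ lambda ] = [ b ]

Solving the linear system:
  x*      = (-1.252, 0.4986, -0.1756)
  lambda* = (-2.6697)
  f(x*)   = 5.7843

x* = (-1.252, 0.4986, -0.1756), lambda* = (-2.6697)


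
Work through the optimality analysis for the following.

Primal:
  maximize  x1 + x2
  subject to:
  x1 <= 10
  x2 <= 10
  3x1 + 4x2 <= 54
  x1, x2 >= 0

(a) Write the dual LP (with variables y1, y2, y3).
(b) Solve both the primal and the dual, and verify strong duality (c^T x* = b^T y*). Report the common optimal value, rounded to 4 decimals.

The standard primal-dual pair for 'max c^T x s.t. A x <= b, x >= 0' is:
  Dual:  min b^T y  s.t.  A^T y >= c,  y >= 0.

So the dual LP is:
  minimize  10y1 + 10y2 + 54y3
  subject to:
    y1 + 3y3 >= 1
    y2 + 4y3 >= 1
    y1, y2, y3 >= 0

Solving the primal: x* = (10, 6).
  primal value c^T x* = 16.
Solving the dual: y* = (0.25, 0, 0.25).
  dual value b^T y* = 16.
Strong duality: c^T x* = b^T y*. Confirmed.

16


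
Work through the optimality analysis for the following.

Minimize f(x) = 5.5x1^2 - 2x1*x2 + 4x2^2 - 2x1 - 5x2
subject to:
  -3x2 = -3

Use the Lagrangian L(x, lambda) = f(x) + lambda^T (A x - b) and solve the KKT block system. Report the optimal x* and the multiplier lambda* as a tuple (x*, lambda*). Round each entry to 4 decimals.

Form the Lagrangian:
  L(x, lambda) = (1/2) x^T Q x + c^T x + lambda^T (A x - b)
Stationarity (grad_x L = 0): Q x + c + A^T lambda = 0.
Primal feasibility: A x = b.

This gives the KKT block system:
  [ Q   A^T ] [ x     ]   [-c ]
  [ A    0  ] [ lambda ] = [ b ]

Solving the linear system:
  x*      = (0.3636, 1)
  lambda* = (0.7576)
  f(x*)   = -1.7273

x* = (0.3636, 1), lambda* = (0.7576)


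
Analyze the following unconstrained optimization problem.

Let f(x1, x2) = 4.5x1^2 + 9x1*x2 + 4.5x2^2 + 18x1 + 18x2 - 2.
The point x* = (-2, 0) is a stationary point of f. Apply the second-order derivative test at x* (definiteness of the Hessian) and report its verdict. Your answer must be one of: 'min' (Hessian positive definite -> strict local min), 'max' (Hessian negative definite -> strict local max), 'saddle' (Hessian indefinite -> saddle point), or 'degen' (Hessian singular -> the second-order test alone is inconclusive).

Compute the Hessian H = grad^2 f:
  H = [[9, 9], [9, 9]]
Verify stationarity: grad f(x*) = H x* + g = (0, 0).
Eigenvalues of H: 0, 18.
H has a zero eigenvalue (singular; positive semidefinite but not definite), so H is neither positive definite, negative definite, nor indefinite. The second-order test alone is inconclusive -> degen.
(Indeed, f is constant along the null direction of H through x*, so x* is not a strict local extremum.)

degen


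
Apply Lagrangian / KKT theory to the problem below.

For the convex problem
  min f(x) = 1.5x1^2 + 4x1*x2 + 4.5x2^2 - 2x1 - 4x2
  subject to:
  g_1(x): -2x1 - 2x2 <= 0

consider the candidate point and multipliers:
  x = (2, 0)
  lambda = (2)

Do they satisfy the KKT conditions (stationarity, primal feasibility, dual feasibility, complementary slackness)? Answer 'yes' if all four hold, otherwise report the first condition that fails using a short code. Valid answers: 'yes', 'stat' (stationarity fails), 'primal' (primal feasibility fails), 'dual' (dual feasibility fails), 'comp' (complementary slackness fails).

Gradient of f: grad f(x) = Q x + c = (4, 4)
Constraint values g_i(x) = a_i^T x - b_i:
  g_1((2, 0)) = -4
Stationarity residual: grad f(x) + sum_i lambda_i a_i = (0, 0)
  -> stationarity OK
Primal feasibility (all g_i <= 0): OK
Dual feasibility (all lambda_i >= 0): OK
Complementary slackness (lambda_i * g_i(x) = 0 for all i): FAILS

Verdict: the first failing condition is complementary_slackness -> comp.

comp


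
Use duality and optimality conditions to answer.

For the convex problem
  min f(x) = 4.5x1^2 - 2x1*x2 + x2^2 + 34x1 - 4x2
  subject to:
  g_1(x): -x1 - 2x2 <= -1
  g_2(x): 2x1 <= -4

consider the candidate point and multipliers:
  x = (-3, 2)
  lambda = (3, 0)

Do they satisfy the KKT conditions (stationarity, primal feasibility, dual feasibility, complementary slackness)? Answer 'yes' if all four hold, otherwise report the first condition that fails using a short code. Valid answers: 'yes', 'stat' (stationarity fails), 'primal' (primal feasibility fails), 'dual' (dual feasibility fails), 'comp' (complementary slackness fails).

Gradient of f: grad f(x) = Q x + c = (3, 6)
Constraint values g_i(x) = a_i^T x - b_i:
  g_1((-3, 2)) = 0
  g_2((-3, 2)) = -2
Stationarity residual: grad f(x) + sum_i lambda_i a_i = (0, 0)
  -> stationarity OK
Primal feasibility (all g_i <= 0): OK
Dual feasibility (all lambda_i >= 0): OK
Complementary slackness (lambda_i * g_i(x) = 0 for all i): OK

Verdict: yes, KKT holds.

yes


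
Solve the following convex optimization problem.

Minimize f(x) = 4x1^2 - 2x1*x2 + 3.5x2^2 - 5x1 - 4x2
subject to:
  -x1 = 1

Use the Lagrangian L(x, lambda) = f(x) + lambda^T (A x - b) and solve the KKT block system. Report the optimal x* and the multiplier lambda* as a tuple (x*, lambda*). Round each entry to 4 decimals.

Form the Lagrangian:
  L(x, lambda) = (1/2) x^T Q x + c^T x + lambda^T (A x - b)
Stationarity (grad_x L = 0): Q x + c + A^T lambda = 0.
Primal feasibility: A x = b.

This gives the KKT block system:
  [ Q   A^T ] [ x     ]   [-c ]
  [ A    0  ] [ lambda ] = [ b ]

Solving the linear system:
  x*      = (-1, 0.2857)
  lambda* = (-13.5714)
  f(x*)   = 8.7143

x* = (-1, 0.2857), lambda* = (-13.5714)


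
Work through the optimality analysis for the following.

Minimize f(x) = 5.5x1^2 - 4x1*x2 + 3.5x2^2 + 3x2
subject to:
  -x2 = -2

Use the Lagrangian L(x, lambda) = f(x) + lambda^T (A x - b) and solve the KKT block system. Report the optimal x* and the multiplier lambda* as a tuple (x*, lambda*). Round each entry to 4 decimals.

Form the Lagrangian:
  L(x, lambda) = (1/2) x^T Q x + c^T x + lambda^T (A x - b)
Stationarity (grad_x L = 0): Q x + c + A^T lambda = 0.
Primal feasibility: A x = b.

This gives the KKT block system:
  [ Q   A^T ] [ x     ]   [-c ]
  [ A    0  ] [ lambda ] = [ b ]

Solving the linear system:
  x*      = (0.7273, 2)
  lambda* = (14.0909)
  f(x*)   = 17.0909

x* = (0.7273, 2), lambda* = (14.0909)


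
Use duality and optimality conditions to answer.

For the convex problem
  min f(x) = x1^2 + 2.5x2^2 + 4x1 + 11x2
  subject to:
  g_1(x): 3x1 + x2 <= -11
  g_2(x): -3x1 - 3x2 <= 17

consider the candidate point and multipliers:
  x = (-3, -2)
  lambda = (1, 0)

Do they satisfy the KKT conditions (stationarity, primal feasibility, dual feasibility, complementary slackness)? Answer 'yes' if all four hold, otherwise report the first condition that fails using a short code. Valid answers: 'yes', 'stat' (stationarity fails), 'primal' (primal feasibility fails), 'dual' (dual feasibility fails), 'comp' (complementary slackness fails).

Gradient of f: grad f(x) = Q x + c = (-2, 1)
Constraint values g_i(x) = a_i^T x - b_i:
  g_1((-3, -2)) = 0
  g_2((-3, -2)) = -2
Stationarity residual: grad f(x) + sum_i lambda_i a_i = (1, 2)
  -> stationarity FAILS
Primal feasibility (all g_i <= 0): OK
Dual feasibility (all lambda_i >= 0): OK
Complementary slackness (lambda_i * g_i(x) = 0 for all i): OK

Verdict: the first failing condition is stationarity -> stat.

stat


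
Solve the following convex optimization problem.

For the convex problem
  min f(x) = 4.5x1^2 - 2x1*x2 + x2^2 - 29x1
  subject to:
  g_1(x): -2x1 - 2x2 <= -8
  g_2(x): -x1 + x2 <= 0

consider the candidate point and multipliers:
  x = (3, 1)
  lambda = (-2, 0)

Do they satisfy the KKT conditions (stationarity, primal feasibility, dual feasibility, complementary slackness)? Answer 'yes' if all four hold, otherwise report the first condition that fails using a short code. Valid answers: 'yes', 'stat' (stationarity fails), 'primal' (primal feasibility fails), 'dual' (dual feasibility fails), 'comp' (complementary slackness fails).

Gradient of f: grad f(x) = Q x + c = (-4, -4)
Constraint values g_i(x) = a_i^T x - b_i:
  g_1((3, 1)) = 0
  g_2((3, 1)) = -2
Stationarity residual: grad f(x) + sum_i lambda_i a_i = (0, 0)
  -> stationarity OK
Primal feasibility (all g_i <= 0): OK
Dual feasibility (all lambda_i >= 0): FAILS
Complementary slackness (lambda_i * g_i(x) = 0 for all i): OK

Verdict: the first failing condition is dual_feasibility -> dual.

dual


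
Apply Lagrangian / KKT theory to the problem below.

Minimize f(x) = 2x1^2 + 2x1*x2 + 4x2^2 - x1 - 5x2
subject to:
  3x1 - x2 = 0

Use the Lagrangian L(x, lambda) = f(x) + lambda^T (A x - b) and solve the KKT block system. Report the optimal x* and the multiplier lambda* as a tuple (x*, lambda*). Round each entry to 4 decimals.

Form the Lagrangian:
  L(x, lambda) = (1/2) x^T Q x + c^T x + lambda^T (A x - b)
Stationarity (grad_x L = 0): Q x + c + A^T lambda = 0.
Primal feasibility: A x = b.

This gives the KKT block system:
  [ Q   A^T ] [ x     ]   [-c ]
  [ A    0  ] [ lambda ] = [ b ]

Solving the linear system:
  x*      = (0.1818, 0.5455)
  lambda* = (-0.2727)
  f(x*)   = -1.4545

x* = (0.1818, 0.5455), lambda* = (-0.2727)


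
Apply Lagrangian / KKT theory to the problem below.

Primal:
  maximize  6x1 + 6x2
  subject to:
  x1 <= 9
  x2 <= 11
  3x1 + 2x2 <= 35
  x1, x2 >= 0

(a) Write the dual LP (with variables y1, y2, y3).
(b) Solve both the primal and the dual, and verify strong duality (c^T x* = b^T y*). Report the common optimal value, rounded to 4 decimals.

The standard primal-dual pair for 'max c^T x s.t. A x <= b, x >= 0' is:
  Dual:  min b^T y  s.t.  A^T y >= c,  y >= 0.

So the dual LP is:
  minimize  9y1 + 11y2 + 35y3
  subject to:
    y1 + 3y3 >= 6
    y2 + 2y3 >= 6
    y1, y2, y3 >= 0

Solving the primal: x* = (4.3333, 11).
  primal value c^T x* = 92.
Solving the dual: y* = (0, 2, 2).
  dual value b^T y* = 92.
Strong duality: c^T x* = b^T y*. Confirmed.

92


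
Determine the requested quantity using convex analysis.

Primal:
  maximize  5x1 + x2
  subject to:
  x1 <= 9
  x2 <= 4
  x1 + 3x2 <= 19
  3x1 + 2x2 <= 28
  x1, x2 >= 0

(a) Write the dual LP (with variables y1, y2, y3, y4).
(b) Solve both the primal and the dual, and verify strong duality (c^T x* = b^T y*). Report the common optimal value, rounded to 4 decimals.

The standard primal-dual pair for 'max c^T x s.t. A x <= b, x >= 0' is:
  Dual:  min b^T y  s.t.  A^T y >= c,  y >= 0.

So the dual LP is:
  minimize  9y1 + 4y2 + 19y3 + 28y4
  subject to:
    y1 + y3 + 3y4 >= 5
    y2 + 3y3 + 2y4 >= 1
    y1, y2, y3, y4 >= 0

Solving the primal: x* = (9, 0.5).
  primal value c^T x* = 45.5.
Solving the dual: y* = (3.5, 0, 0, 0.5).
  dual value b^T y* = 45.5.
Strong duality: c^T x* = b^T y*. Confirmed.

45.5


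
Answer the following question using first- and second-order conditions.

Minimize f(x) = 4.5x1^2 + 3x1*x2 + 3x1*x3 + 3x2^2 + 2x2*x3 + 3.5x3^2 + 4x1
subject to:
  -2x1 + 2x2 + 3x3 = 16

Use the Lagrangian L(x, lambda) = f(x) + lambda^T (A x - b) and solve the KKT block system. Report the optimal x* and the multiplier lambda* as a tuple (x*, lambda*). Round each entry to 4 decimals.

Form the Lagrangian:
  L(x, lambda) = (1/2) x^T Q x + c^T x + lambda^T (A x - b)
Stationarity (grad_x L = 0): Q x + c + A^T lambda = 0.
Primal feasibility: A x = b.

This gives the KKT block system:
  [ Q   A^T ] [ x     ]   [-c ]
  [ A    0  ] [ lambda ] = [ b ]

Solving the linear system:
  x*      = (-2.6954, 1.8816, 2.282)
  lambda* = (-3.8837)
  f(x*)   = 25.6792

x* = (-2.6954, 1.8816, 2.282), lambda* = (-3.8837)


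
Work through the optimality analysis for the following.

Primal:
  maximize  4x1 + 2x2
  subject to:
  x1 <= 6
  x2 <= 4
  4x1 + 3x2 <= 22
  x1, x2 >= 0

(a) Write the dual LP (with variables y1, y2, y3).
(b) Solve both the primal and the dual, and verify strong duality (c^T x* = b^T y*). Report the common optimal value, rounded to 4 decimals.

The standard primal-dual pair for 'max c^T x s.t. A x <= b, x >= 0' is:
  Dual:  min b^T y  s.t.  A^T y >= c,  y >= 0.

So the dual LP is:
  minimize  6y1 + 4y2 + 22y3
  subject to:
    y1 + 4y3 >= 4
    y2 + 3y3 >= 2
    y1, y2, y3 >= 0

Solving the primal: x* = (5.5, 0).
  primal value c^T x* = 22.
Solving the dual: y* = (0, 0, 1).
  dual value b^T y* = 22.
Strong duality: c^T x* = b^T y*. Confirmed.

22


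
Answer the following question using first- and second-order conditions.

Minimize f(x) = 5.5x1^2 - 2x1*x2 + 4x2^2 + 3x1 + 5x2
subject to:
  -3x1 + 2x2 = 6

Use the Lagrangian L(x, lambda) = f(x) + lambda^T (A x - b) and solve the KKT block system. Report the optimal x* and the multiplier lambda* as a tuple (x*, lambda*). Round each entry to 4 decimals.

Form the Lagrangian:
  L(x, lambda) = (1/2) x^T Q x + c^T x + lambda^T (A x - b)
Stationarity (grad_x L = 0): Q x + c + A^T lambda = 0.
Primal feasibility: A x = b.

This gives the KKT block system:
  [ Q   A^T ] [ x     ]   [-c ]
  [ A    0  ] [ lambda ] = [ b ]

Solving the linear system:
  x*      = (-1.7609, 0.3587)
  lambda* = (-5.6957)
  f(x*)   = 15.3424

x* = (-1.7609, 0.3587), lambda* = (-5.6957)


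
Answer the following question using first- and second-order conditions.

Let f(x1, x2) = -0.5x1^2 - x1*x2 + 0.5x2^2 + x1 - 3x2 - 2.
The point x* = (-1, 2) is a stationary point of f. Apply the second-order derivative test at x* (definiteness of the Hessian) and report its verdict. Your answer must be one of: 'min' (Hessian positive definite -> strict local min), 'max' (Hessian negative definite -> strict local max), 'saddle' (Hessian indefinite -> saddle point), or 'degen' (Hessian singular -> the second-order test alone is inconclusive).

Compute the Hessian H = grad^2 f:
  H = [[-1, -1], [-1, 1]]
Verify stationarity: grad f(x*) = H x* + g = (0, 0).
Eigenvalues of H: -1.4142, 1.4142.
Eigenvalues have mixed signs, so H is indefinite -> x* is a saddle point.

saddle


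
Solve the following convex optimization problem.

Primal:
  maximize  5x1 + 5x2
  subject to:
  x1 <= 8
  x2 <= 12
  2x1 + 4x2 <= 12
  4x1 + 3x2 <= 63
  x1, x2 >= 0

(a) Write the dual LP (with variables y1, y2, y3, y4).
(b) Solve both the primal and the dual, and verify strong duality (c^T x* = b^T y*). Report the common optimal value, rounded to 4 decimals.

The standard primal-dual pair for 'max c^T x s.t. A x <= b, x >= 0' is:
  Dual:  min b^T y  s.t.  A^T y >= c,  y >= 0.

So the dual LP is:
  minimize  8y1 + 12y2 + 12y3 + 63y4
  subject to:
    y1 + 2y3 + 4y4 >= 5
    y2 + 4y3 + 3y4 >= 5
    y1, y2, y3, y4 >= 0

Solving the primal: x* = (6, 0).
  primal value c^T x* = 30.
Solving the dual: y* = (0, 0, 2.5, 0).
  dual value b^T y* = 30.
Strong duality: c^T x* = b^T y*. Confirmed.

30


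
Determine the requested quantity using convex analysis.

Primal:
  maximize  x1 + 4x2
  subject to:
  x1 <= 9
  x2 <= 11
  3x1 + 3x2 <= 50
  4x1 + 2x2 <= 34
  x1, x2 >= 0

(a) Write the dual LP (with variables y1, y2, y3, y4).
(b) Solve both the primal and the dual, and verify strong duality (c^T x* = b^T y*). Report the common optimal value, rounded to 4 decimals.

The standard primal-dual pair for 'max c^T x s.t. A x <= b, x >= 0' is:
  Dual:  min b^T y  s.t.  A^T y >= c,  y >= 0.

So the dual LP is:
  minimize  9y1 + 11y2 + 50y3 + 34y4
  subject to:
    y1 + 3y3 + 4y4 >= 1
    y2 + 3y3 + 2y4 >= 4
    y1, y2, y3, y4 >= 0

Solving the primal: x* = (3, 11).
  primal value c^T x* = 47.
Solving the dual: y* = (0, 3.5, 0, 0.25).
  dual value b^T y* = 47.
Strong duality: c^T x* = b^T y*. Confirmed.

47


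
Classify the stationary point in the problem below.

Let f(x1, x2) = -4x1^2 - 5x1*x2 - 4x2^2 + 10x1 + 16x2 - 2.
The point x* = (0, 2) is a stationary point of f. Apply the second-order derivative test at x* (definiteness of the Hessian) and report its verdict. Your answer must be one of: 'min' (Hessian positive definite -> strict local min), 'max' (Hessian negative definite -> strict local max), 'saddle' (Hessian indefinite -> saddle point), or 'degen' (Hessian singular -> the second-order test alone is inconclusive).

Compute the Hessian H = grad^2 f:
  H = [[-8, -5], [-5, -8]]
Verify stationarity: grad f(x*) = H x* + g = (0, 0).
Eigenvalues of H: -13, -3.
Both eigenvalues < 0, so H is negative definite -> x* is a strict local max.

max


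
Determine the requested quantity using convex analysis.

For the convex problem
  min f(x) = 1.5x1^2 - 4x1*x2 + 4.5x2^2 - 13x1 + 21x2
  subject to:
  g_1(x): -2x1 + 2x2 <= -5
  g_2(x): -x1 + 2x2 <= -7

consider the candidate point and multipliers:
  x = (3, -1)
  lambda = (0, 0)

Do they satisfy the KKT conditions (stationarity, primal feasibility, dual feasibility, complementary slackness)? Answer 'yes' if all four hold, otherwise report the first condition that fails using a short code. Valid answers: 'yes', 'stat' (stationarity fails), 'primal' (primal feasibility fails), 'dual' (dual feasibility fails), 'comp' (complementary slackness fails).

Gradient of f: grad f(x) = Q x + c = (0, 0)
Constraint values g_i(x) = a_i^T x - b_i:
  g_1((3, -1)) = -3
  g_2((3, -1)) = 2
Stationarity residual: grad f(x) + sum_i lambda_i a_i = (0, 0)
  -> stationarity OK
Primal feasibility (all g_i <= 0): FAILS
Dual feasibility (all lambda_i >= 0): OK
Complementary slackness (lambda_i * g_i(x) = 0 for all i): OK

Verdict: the first failing condition is primal_feasibility -> primal.

primal


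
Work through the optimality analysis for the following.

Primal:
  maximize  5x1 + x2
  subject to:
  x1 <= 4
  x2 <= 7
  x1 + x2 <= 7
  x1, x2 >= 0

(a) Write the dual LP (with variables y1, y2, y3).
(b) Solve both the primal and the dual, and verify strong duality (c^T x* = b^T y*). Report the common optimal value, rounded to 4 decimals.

The standard primal-dual pair for 'max c^T x s.t. A x <= b, x >= 0' is:
  Dual:  min b^T y  s.t.  A^T y >= c,  y >= 0.

So the dual LP is:
  minimize  4y1 + 7y2 + 7y3
  subject to:
    y1 + y3 >= 5
    y2 + y3 >= 1
    y1, y2, y3 >= 0

Solving the primal: x* = (4, 3).
  primal value c^T x* = 23.
Solving the dual: y* = (4, 0, 1).
  dual value b^T y* = 23.
Strong duality: c^T x* = b^T y*. Confirmed.

23


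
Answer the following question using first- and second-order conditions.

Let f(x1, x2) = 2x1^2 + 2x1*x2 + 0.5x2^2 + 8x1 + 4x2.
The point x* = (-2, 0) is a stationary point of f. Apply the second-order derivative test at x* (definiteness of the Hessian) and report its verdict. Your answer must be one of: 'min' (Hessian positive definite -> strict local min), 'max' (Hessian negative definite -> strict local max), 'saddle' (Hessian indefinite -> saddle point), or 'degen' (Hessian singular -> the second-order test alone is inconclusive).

Compute the Hessian H = grad^2 f:
  H = [[4, 2], [2, 1]]
Verify stationarity: grad f(x*) = H x* + g = (0, 0).
Eigenvalues of H: 0, 5.
H has a zero eigenvalue (singular; positive semidefinite but not definite), so H is neither positive definite, negative definite, nor indefinite. The second-order test alone is inconclusive -> degen.
(Indeed, f is constant along the null direction of H through x*, so x* is not a strict local extremum.)

degen


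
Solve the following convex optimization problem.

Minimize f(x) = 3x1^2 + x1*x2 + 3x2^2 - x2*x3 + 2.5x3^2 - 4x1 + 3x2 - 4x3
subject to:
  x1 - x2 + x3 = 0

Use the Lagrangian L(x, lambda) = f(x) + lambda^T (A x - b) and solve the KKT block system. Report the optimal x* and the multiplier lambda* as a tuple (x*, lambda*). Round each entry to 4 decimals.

Form the Lagrangian:
  L(x, lambda) = (1/2) x^T Q x + c^T x + lambda^T (A x - b)
Stationarity (grad_x L = 0): Q x + c + A^T lambda = 0.
Primal feasibility: A x = b.

This gives the KKT block system:
  [ Q   A^T ] [ x     ]   [-c ]
  [ A    0  ] [ lambda ] = [ b ]

Solving the linear system:
  x*      = (0.0333, 0.1222, 0.0889)
  lambda* = (3.6778)
  f(x*)   = -0.0611

x* = (0.0333, 0.1222, 0.0889), lambda* = (3.6778)


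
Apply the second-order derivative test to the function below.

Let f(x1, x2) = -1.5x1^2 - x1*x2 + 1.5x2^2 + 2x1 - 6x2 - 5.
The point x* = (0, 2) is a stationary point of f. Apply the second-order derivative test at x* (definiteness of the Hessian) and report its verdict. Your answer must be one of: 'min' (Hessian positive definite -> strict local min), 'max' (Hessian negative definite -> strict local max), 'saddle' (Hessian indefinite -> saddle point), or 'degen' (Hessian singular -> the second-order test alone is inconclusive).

Compute the Hessian H = grad^2 f:
  H = [[-3, -1], [-1, 3]]
Verify stationarity: grad f(x*) = H x* + g = (0, 0).
Eigenvalues of H: -3.1623, 3.1623.
Eigenvalues have mixed signs, so H is indefinite -> x* is a saddle point.

saddle


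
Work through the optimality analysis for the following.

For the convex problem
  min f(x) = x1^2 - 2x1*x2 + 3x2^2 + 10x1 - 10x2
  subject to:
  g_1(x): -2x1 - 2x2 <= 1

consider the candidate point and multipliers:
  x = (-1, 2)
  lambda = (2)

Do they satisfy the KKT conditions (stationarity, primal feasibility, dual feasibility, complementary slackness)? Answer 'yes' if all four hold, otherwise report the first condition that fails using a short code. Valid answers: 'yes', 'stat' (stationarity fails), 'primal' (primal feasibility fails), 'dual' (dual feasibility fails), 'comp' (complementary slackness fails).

Gradient of f: grad f(x) = Q x + c = (4, 4)
Constraint values g_i(x) = a_i^T x - b_i:
  g_1((-1, 2)) = -3
Stationarity residual: grad f(x) + sum_i lambda_i a_i = (0, 0)
  -> stationarity OK
Primal feasibility (all g_i <= 0): OK
Dual feasibility (all lambda_i >= 0): OK
Complementary slackness (lambda_i * g_i(x) = 0 for all i): FAILS

Verdict: the first failing condition is complementary_slackness -> comp.

comp


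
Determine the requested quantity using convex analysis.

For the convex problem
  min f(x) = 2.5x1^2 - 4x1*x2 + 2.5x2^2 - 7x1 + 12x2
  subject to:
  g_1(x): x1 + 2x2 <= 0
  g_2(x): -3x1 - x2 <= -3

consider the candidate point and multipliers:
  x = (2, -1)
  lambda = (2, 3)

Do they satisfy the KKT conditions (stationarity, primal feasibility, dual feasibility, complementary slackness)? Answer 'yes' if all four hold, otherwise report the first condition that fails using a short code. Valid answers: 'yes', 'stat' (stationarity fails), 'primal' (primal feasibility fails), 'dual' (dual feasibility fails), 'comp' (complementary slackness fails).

Gradient of f: grad f(x) = Q x + c = (7, -1)
Constraint values g_i(x) = a_i^T x - b_i:
  g_1((2, -1)) = 0
  g_2((2, -1)) = -2
Stationarity residual: grad f(x) + sum_i lambda_i a_i = (0, 0)
  -> stationarity OK
Primal feasibility (all g_i <= 0): OK
Dual feasibility (all lambda_i >= 0): OK
Complementary slackness (lambda_i * g_i(x) = 0 for all i): FAILS

Verdict: the first failing condition is complementary_slackness -> comp.

comp


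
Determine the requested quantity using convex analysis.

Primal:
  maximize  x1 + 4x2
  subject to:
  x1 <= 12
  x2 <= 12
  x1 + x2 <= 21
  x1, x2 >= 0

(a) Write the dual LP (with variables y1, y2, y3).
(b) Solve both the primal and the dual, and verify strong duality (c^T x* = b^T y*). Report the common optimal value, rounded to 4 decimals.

The standard primal-dual pair for 'max c^T x s.t. A x <= b, x >= 0' is:
  Dual:  min b^T y  s.t.  A^T y >= c,  y >= 0.

So the dual LP is:
  minimize  12y1 + 12y2 + 21y3
  subject to:
    y1 + y3 >= 1
    y2 + y3 >= 4
    y1, y2, y3 >= 0

Solving the primal: x* = (9, 12).
  primal value c^T x* = 57.
Solving the dual: y* = (0, 3, 1).
  dual value b^T y* = 57.
Strong duality: c^T x* = b^T y*. Confirmed.

57


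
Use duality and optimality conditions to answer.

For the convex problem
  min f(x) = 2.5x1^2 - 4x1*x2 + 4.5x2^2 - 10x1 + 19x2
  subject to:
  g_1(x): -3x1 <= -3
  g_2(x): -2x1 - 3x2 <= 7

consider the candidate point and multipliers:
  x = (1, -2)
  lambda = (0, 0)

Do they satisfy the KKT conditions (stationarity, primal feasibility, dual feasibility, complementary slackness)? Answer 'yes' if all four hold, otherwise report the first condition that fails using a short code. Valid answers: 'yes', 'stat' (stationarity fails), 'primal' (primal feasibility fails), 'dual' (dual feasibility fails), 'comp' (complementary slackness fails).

Gradient of f: grad f(x) = Q x + c = (3, -3)
Constraint values g_i(x) = a_i^T x - b_i:
  g_1((1, -2)) = 0
  g_2((1, -2)) = -3
Stationarity residual: grad f(x) + sum_i lambda_i a_i = (3, -3)
  -> stationarity FAILS
Primal feasibility (all g_i <= 0): OK
Dual feasibility (all lambda_i >= 0): OK
Complementary slackness (lambda_i * g_i(x) = 0 for all i): OK

Verdict: the first failing condition is stationarity -> stat.

stat


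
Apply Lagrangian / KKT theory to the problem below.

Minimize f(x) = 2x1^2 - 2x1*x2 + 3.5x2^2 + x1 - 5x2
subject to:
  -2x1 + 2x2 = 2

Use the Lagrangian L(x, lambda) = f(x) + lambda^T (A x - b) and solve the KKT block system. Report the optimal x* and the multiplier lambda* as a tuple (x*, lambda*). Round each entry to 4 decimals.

Form the Lagrangian:
  L(x, lambda) = (1/2) x^T Q x + c^T x + lambda^T (A x - b)
Stationarity (grad_x L = 0): Q x + c + A^T lambda = 0.
Primal feasibility: A x = b.

This gives the KKT block system:
  [ Q   A^T ] [ x     ]   [-c ]
  [ A    0  ] [ lambda ] = [ b ]

Solving the linear system:
  x*      = (-0.1429, 0.8571)
  lambda* = (-0.6429)
  f(x*)   = -1.5714

x* = (-0.1429, 0.8571), lambda* = (-0.6429)


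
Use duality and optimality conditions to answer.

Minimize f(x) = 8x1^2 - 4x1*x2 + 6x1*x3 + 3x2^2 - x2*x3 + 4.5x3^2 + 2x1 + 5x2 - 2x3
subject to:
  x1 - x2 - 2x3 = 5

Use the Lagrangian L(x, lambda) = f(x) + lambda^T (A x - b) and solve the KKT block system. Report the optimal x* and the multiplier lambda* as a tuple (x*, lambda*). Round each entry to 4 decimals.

Form the Lagrangian:
  L(x, lambda) = (1/2) x^T Q x + c^T x + lambda^T (A x - b)
Stationarity (grad_x L = 0): Q x + c + A^T lambda = 0.
Primal feasibility: A x = b.

This gives the KKT block system:
  [ Q   A^T ] [ x     ]   [-c ]
  [ A    0  ] [ lambda ] = [ b ]

Solving the linear system:
  x*      = (0.3172, -1.8008, -1.441)
  lambda* = (-5.6325)
  f(x*)   = 11.3375

x* = (0.3172, -1.8008, -1.441), lambda* = (-5.6325)
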